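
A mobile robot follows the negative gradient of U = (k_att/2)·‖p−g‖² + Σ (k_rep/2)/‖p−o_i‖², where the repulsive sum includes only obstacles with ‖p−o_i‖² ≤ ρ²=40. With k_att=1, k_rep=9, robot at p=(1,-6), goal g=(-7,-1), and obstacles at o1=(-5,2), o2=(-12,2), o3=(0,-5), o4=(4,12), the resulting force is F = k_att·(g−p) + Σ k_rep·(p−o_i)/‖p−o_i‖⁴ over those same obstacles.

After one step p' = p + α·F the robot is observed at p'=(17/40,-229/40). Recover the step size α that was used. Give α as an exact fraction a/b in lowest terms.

F_att = 1·(g−p) = 1·(-8,5) = (-8.0000,5.0000)
o1: d²=100 > ρ²=40 → inactive
o2: d²=233 > ρ²=40 → inactive
o3: d²=2 ≤ ρ²=40; F_rep = 9·(1,-1)/2² = (2.2500,-2.2500)
o4: d²=333 > ρ²=40 → inactive
F = F_att + ΣF_rep = (-5.7500,2.7500)
Δp = p'−p = (-0.5750,0.2750); α = Δx/Fx = (-23/40) / (-23/4) = 1/10
check: Δy/Fy = (11/40) / (11/4) = 1/10 ✓

α = 1/10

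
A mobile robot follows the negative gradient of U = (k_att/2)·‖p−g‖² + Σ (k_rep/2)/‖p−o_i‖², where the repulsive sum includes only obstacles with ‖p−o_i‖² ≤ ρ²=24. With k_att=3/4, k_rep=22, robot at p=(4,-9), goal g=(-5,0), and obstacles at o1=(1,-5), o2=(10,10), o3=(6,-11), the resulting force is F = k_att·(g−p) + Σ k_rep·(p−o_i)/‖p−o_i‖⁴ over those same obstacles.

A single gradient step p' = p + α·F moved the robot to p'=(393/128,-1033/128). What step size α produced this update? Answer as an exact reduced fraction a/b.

α = 1/8

F_att = 3/4·(g−p) = 3/4·(-9,9) = (-6.7500,6.7500)
o1: d²=25 > ρ²=24 → inactive
o2: d²=397 > ρ²=24 → inactive
o3: d²=8 ≤ ρ²=24; F_rep = 22·(-2,2)/8² = (-0.6875,0.6875)
F = F_att + ΣF_rep = (-7.4375,7.4375)
Δp = p'−p = (-0.9297,0.9297); α = Δx/Fx = (-119/128) / (-119/16) = 1/8
check: Δy/Fy = (119/128) / (119/16) = 1/8 ✓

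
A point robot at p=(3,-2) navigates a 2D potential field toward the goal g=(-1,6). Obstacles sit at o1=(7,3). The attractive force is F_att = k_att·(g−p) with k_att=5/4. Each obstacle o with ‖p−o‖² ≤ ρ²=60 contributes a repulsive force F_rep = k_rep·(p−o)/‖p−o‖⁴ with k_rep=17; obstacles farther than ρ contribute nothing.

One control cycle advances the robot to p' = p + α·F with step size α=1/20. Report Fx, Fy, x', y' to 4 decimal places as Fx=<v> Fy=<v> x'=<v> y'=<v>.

Fx=-5.0405 Fy=9.9494 x'=2.7480 y'=-1.5025

F_att = 5/4·(g−p) = 5/4·(-4,8) = (-5.0000,10.0000)
o1: d²=41 ≤ ρ²=60; F_rep = 17·(-4,-5)/41² = (-0.0405,-0.0506)
F = F_att + ΣF_rep = (-5.0405,9.9494)
p' = p + 1/20·F = (2.7480,-1.5025)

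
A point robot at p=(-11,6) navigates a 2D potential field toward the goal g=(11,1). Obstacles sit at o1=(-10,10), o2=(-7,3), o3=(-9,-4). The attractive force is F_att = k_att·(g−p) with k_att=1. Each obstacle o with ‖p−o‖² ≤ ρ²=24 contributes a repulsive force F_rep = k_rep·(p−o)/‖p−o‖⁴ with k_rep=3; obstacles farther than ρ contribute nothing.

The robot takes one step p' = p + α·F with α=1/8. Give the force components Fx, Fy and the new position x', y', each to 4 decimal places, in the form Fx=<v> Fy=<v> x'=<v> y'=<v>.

F_att = 1·(g−p) = 1·(22,-5) = (22.0000,-5.0000)
o1: d²=17 ≤ ρ²=24; F_rep = 3·(-1,-4)/17² = (-0.0104,-0.0415)
o2: d²=25 > ρ²=24 → inactive
o3: d²=104 > ρ²=24 → inactive
F = F_att + ΣF_rep = (21.9896,-5.0415)
p' = p + 1/8·F = (-8.2513,5.3698)

Fx=21.9896 Fy=-5.0415 x'=-8.2513 y'=5.3698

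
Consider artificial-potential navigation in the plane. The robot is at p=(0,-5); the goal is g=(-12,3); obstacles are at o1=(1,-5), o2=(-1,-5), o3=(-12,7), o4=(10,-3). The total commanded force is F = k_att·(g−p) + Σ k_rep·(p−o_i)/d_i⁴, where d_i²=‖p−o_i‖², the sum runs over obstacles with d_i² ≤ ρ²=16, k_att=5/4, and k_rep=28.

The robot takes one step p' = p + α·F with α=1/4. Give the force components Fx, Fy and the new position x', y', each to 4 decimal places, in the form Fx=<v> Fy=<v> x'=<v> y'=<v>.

F_att = 5/4·(g−p) = 5/4·(-12,8) = (-15.0000,10.0000)
o1: d²=1 ≤ ρ²=16; F_rep = 28·(-1,0)/1² = (-28.0000,0.0000)
o2: d²=1 ≤ ρ²=16; F_rep = 28·(1,0)/1² = (28.0000,0.0000)
o3: d²=288 > ρ²=16 → inactive
o4: d²=104 > ρ²=16 → inactive
F = F_att + ΣF_rep = (-15.0000,10.0000)
p' = p + 1/4·F = (-3.7500,-2.5000)

Fx=-15.0000 Fy=10.0000 x'=-3.7500 y'=-2.5000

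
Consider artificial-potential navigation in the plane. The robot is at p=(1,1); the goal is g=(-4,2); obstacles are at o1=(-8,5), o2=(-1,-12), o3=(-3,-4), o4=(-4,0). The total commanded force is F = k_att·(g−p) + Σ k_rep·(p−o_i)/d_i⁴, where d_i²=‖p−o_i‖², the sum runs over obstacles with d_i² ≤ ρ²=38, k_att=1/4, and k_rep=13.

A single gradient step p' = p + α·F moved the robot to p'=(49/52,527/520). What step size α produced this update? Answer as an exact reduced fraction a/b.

F_att = 1/4·(g−p) = 1/4·(-5,1) = (-1.2500,0.2500)
o1: d²=97 > ρ²=38 → inactive
o2: d²=173 > ρ²=38 → inactive
o3: d²=41 > ρ²=38 → inactive
o4: d²=26 ≤ ρ²=38; F_rep = 13·(5,1)/26² = (0.0962,0.0192)
F = F_att + ΣF_rep = (-1.1538,0.2692)
Δp = p'−p = (-0.0577,0.0135); α = Δx/Fx = (-3/52) / (-15/13) = 1/20
check: Δy/Fy = (7/520) / (7/26) = 1/20 ✓

α = 1/20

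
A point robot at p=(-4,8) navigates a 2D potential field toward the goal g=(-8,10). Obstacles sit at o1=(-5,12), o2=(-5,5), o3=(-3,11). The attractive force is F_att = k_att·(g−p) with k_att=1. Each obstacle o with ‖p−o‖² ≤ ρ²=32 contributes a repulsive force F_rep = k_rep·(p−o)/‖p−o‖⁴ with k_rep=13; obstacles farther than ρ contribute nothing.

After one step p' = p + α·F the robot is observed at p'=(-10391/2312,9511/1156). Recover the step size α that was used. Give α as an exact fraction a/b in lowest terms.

α = 1/8

F_att = 1·(g−p) = 1·(-4,2) = (-4.0000,2.0000)
o1: d²=17 ≤ ρ²=32; F_rep = 13·(1,-4)/17² = (0.0450,-0.1799)
o2: d²=10 ≤ ρ²=32; F_rep = 13·(1,3)/10² = (0.1300,0.3900)
o3: d²=10 ≤ ρ²=32; F_rep = 13·(-1,-3)/10² = (-0.1300,-0.3900)
F = F_att + ΣF_rep = (-3.9550,1.8201)
Δp = p'−p = (-0.4944,0.2275); α = Δx/Fx = (-1143/2312) / (-1143/289) = 1/8
check: Δy/Fy = (263/1156) / (526/289) = 1/8 ✓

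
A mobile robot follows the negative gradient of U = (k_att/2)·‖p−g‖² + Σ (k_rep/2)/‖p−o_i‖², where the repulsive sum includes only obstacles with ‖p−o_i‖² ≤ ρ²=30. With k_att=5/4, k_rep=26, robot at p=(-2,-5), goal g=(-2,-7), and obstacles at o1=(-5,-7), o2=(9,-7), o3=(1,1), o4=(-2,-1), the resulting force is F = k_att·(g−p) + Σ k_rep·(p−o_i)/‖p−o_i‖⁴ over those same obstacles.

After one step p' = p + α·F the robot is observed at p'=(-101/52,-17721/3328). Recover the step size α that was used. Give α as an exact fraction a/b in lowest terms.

α = 1/8

F_att = 5/4·(g−p) = 5/4·(0,-2) = (0.0000,-2.5000)
o1: d²=13 ≤ ρ²=30; F_rep = 26·(3,2)/13² = (0.4615,0.3077)
o2: d²=125 > ρ²=30 → inactive
o3: d²=45 > ρ²=30 → inactive
o4: d²=16 ≤ ρ²=30; F_rep = 26·(0,-4)/16² = (0.0000,-0.4062)
F = F_att + ΣF_rep = (0.4615,-2.5986)
Δp = p'−p = (0.0577,-0.3248); α = Δx/Fx = (3/52) / (6/13) = 1/8
check: Δy/Fy = (-1081/3328) / (-1081/416) = 1/8 ✓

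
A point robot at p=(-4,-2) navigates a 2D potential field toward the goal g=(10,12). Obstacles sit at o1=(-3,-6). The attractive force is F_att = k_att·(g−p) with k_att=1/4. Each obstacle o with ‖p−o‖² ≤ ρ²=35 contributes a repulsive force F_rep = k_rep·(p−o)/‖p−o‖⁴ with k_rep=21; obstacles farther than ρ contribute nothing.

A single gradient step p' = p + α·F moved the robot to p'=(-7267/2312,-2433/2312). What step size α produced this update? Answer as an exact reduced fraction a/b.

α = 1/4

F_att = 1/4·(g−p) = 1/4·(14,14) = (3.5000,3.5000)
o1: d²=17 ≤ ρ²=35; F_rep = 21·(-1,4)/17² = (-0.0727,0.2907)
F = F_att + ΣF_rep = (3.4273,3.7907)
Δp = p'−p = (0.8568,0.9477); α = Δx/Fx = (1981/2312) / (1981/578) = 1/4
check: Δy/Fy = (2191/2312) / (2191/578) = 1/4 ✓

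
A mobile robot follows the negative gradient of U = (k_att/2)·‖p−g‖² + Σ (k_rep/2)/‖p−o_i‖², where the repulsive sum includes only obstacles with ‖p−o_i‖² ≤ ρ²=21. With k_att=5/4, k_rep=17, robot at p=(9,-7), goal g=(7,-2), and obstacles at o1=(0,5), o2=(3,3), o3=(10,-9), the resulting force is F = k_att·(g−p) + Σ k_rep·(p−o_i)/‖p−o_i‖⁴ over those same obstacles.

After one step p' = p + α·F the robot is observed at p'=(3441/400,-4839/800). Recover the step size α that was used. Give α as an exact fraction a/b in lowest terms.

α = 1/8

F_att = 5/4·(g−p) = 5/4·(-2,5) = (-2.5000,6.2500)
o1: d²=225 > ρ²=21 → inactive
o2: d²=136 > ρ²=21 → inactive
o3: d²=5 ≤ ρ²=21; F_rep = 17·(-1,2)/5² = (-0.6800,1.3600)
F = F_att + ΣF_rep = (-3.1800,7.6100)
Δp = p'−p = (-0.3975,0.9513); α = Δx/Fx = (-159/400) / (-159/50) = 1/8
check: Δy/Fy = (761/800) / (761/100) = 1/8 ✓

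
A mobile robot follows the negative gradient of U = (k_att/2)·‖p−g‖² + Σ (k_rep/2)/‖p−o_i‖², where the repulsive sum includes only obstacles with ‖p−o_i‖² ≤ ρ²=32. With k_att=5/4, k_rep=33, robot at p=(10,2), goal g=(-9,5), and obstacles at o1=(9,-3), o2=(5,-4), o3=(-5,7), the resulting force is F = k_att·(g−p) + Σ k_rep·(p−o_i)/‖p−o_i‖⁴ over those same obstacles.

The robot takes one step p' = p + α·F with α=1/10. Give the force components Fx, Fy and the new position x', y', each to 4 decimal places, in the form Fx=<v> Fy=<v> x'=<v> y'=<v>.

Fx=-23.7012 Fy=3.9941 x'=7.6299 y'=2.3994

F_att = 5/4·(g−p) = 5/4·(-19,3) = (-23.7500,3.7500)
o1: d²=26 ≤ ρ²=32; F_rep = 33·(1,5)/26² = (0.0488,0.2441)
o2: d²=61 > ρ²=32 → inactive
o3: d²=250 > ρ²=32 → inactive
F = F_att + ΣF_rep = (-23.7012,3.9941)
p' = p + 1/10·F = (7.6299,2.3994)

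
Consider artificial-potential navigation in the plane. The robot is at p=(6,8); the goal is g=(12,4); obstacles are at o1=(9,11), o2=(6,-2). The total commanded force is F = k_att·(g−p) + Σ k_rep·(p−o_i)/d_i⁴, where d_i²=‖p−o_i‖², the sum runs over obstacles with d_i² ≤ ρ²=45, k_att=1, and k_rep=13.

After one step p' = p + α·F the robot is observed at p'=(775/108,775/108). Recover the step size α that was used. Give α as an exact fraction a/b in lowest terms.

α = 1/5

F_att = 1·(g−p) = 1·(6,-4) = (6.0000,-4.0000)
o1: d²=18 ≤ ρ²=45; F_rep = 13·(-3,-3)/18² = (-0.1204,-0.1204)
o2: d²=100 > ρ²=45 → inactive
F = F_att + ΣF_rep = (5.8796,-4.1204)
Δp = p'−p = (1.1759,-0.8241); α = Δx/Fx = (127/108) / (635/108) = 1/5
check: Δy/Fy = (-89/108) / (-445/108) = 1/5 ✓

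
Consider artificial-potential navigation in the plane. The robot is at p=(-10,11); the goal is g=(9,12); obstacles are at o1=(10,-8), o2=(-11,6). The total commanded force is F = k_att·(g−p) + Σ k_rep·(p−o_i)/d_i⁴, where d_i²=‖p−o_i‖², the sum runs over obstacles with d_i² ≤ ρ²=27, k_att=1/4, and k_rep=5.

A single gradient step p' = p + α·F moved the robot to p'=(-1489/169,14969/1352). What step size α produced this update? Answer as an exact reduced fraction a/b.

F_att = 1/4·(g−p) = 1/4·(19,1) = (4.7500,0.2500)
o1: d²=761 > ρ²=27 → inactive
o2: d²=26 ≤ ρ²=27; F_rep = 5·(1,5)/26² = (0.0074,0.0370)
F = F_att + ΣF_rep = (4.7574,0.2870)
Δp = p'−p = (1.1893,0.0717); α = Δx/Fx = (201/169) / (804/169) = 1/4
check: Δy/Fy = (97/1352) / (97/338) = 1/4 ✓

α = 1/4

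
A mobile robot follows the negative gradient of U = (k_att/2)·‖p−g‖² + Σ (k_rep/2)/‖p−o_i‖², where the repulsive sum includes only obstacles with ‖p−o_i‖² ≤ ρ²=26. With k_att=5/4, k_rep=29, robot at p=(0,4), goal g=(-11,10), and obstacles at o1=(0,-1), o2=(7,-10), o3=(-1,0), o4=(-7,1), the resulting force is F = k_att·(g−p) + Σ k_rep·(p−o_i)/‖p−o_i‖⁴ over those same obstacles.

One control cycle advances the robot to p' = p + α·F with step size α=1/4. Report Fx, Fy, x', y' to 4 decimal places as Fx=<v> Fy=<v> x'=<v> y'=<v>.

Fx=-13.6497 Fy=8.1334 x'=-3.4124 y'=6.0333

F_att = 5/4·(g−p) = 5/4·(-11,6) = (-13.7500,7.5000)
o1: d²=25 ≤ ρ²=26; F_rep = 29·(0,5)/25² = (0.0000,0.2320)
o2: d²=245 > ρ²=26 → inactive
o3: d²=17 ≤ ρ²=26; F_rep = 29·(1,4)/17² = (0.1003,0.4014)
o4: d²=58 > ρ²=26 → inactive
F = F_att + ΣF_rep = (-13.6497,8.1334)
p' = p + 1/4·F = (-3.4124,6.0333)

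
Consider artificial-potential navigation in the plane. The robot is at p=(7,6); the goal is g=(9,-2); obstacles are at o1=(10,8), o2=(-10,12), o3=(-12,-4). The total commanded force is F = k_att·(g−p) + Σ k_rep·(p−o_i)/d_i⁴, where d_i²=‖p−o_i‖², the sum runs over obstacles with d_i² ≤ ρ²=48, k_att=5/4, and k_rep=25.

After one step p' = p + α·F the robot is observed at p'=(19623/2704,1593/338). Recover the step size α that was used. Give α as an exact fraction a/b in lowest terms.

F_att = 5/4·(g−p) = 5/4·(2,-8) = (2.5000,-10.0000)
o1: d²=13 ≤ ρ²=48; F_rep = 25·(-3,-2)/13² = (-0.4438,-0.2959)
o2: d²=325 > ρ²=48 → inactive
o3: d²=461 > ρ²=48 → inactive
F = F_att + ΣF_rep = (2.0562,-10.2959)
Δp = p'−p = (0.2570,-1.2870); α = Δx/Fx = (695/2704) / (695/338) = 1/8
check: Δy/Fy = (-435/338) / (-1740/169) = 1/8 ✓

α = 1/8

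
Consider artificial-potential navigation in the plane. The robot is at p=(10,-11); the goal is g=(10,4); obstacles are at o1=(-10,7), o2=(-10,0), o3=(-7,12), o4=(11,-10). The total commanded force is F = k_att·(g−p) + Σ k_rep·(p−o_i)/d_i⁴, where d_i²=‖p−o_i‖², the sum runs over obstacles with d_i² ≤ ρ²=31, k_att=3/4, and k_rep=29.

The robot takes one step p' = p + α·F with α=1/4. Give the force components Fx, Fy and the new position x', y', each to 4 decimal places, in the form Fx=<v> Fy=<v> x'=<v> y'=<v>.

Fx=-7.2500 Fy=4.0000 x'=8.1875 y'=-10.0000

F_att = 3/4·(g−p) = 3/4·(0,15) = (0.0000,11.2500)
o1: d²=724 > ρ²=31 → inactive
o2: d²=521 > ρ²=31 → inactive
o3: d²=818 > ρ²=31 → inactive
o4: d²=2 ≤ ρ²=31; F_rep = 29·(-1,-1)/2² = (-7.2500,-7.2500)
F = F_att + ΣF_rep = (-7.2500,4.0000)
p' = p + 1/4·F = (8.1875,-10.0000)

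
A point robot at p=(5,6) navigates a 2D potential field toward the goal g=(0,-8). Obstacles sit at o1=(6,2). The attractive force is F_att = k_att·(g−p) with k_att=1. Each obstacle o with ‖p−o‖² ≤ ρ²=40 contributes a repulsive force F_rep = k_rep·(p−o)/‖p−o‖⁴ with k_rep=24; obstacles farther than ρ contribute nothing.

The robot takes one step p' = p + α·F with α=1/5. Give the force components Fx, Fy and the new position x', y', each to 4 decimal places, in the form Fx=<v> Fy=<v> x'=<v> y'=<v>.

F_att = 1·(g−p) = 1·(-5,-14) = (-5.0000,-14.0000)
o1: d²=17 ≤ ρ²=40; F_rep = 24·(-1,4)/17² = (-0.0830,0.3322)
F = F_att + ΣF_rep = (-5.0830,-13.6678)
p' = p + 1/5·F = (3.9834,3.2664)

Fx=-5.0830 Fy=-13.6678 x'=3.9834 y'=3.2664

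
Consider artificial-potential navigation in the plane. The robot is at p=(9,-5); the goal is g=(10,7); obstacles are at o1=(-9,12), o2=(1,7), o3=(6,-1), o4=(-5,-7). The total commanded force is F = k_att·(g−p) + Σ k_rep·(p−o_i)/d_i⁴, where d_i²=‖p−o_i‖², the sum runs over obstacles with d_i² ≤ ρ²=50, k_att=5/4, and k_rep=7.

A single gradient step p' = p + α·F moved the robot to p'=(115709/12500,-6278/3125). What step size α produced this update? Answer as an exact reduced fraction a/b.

α = 1/5

F_att = 5/4·(g−p) = 5/4·(1,12) = (1.2500,15.0000)
o1: d²=613 > ρ²=50 → inactive
o2: d²=208 > ρ²=50 → inactive
o3: d²=25 ≤ ρ²=50; F_rep = 7·(3,-4)/25² = (0.0336,-0.0448)
o4: d²=200 > ρ²=50 → inactive
F = F_att + ΣF_rep = (1.2836,14.9552)
Δp = p'−p = (0.2567,2.9910); α = Δx/Fx = (3209/12500) / (3209/2500) = 1/5
check: Δy/Fy = (9347/3125) / (9347/625) = 1/5 ✓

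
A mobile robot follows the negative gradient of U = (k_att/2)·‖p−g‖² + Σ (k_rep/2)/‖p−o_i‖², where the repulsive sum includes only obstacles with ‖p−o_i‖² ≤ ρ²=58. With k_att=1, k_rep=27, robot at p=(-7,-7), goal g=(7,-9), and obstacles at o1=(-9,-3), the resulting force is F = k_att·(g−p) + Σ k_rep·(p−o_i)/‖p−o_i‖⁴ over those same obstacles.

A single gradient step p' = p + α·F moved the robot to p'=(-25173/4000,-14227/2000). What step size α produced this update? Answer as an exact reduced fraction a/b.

α = 1/20

F_att = 1·(g−p) = 1·(14,-2) = (14.0000,-2.0000)
o1: d²=20 ≤ ρ²=58; F_rep = 27·(2,-4)/20² = (0.1350,-0.2700)
F = F_att + ΣF_rep = (14.1350,-2.2700)
Δp = p'−p = (0.7067,-0.1135); α = Δx/Fx = (2827/4000) / (2827/200) = 1/20
check: Δy/Fy = (-227/2000) / (-227/100) = 1/20 ✓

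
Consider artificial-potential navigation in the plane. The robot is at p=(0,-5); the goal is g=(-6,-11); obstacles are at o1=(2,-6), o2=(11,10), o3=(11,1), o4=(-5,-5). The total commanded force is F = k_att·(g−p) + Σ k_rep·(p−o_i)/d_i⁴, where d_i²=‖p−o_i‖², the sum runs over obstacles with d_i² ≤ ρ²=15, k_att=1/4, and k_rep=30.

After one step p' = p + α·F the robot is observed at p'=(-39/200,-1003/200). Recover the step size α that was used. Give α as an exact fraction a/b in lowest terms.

F_att = 1/4·(g−p) = 1/4·(-6,-6) = (-1.5000,-1.5000)
o1: d²=5 ≤ ρ²=15; F_rep = 30·(-2,1)/5² = (-2.4000,1.2000)
o2: d²=346 > ρ²=15 → inactive
o3: d²=157 > ρ²=15 → inactive
o4: d²=25 > ρ²=15 → inactive
F = F_att + ΣF_rep = (-3.9000,-0.3000)
Δp = p'−p = (-0.1950,-0.0150); α = Δx/Fx = (-39/200) / (-39/10) = 1/20
check: Δy/Fy = (-3/200) / (-3/10) = 1/20 ✓

α = 1/20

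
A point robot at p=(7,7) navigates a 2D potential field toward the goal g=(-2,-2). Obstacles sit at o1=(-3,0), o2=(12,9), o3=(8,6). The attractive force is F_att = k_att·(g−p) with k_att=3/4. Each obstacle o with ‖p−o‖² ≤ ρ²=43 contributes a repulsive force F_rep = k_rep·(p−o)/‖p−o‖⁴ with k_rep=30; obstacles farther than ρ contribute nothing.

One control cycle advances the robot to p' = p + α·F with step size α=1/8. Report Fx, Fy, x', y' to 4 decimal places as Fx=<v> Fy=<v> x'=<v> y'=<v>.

F_att = 3/4·(g−p) = 3/4·(-9,-9) = (-6.7500,-6.7500)
o1: d²=149 > ρ²=43 → inactive
o2: d²=29 ≤ ρ²=43; F_rep = 30·(-5,-2)/29² = (-0.1784,-0.0713)
o3: d²=2 ≤ ρ²=43; F_rep = 30·(-1,1)/2² = (-7.5000,7.5000)
F = F_att + ΣF_rep = (-14.4284,0.6787)
p' = p + 1/8·F = (5.1965,7.0848)

Fx=-14.4284 Fy=0.6787 x'=5.1965 y'=7.0848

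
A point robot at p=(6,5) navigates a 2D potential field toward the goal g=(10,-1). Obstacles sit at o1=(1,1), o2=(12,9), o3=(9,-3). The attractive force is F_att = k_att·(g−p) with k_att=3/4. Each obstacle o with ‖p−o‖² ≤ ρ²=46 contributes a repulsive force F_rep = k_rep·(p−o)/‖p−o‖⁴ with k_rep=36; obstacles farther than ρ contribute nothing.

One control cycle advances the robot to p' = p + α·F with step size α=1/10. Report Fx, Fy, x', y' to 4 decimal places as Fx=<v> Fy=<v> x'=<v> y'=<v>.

F_att = 3/4·(g−p) = 3/4·(4,-6) = (3.0000,-4.5000)
o1: d²=41 ≤ ρ²=46; F_rep = 36·(5,4)/41² = (0.1071,0.0857)
o2: d²=52 > ρ²=46 → inactive
o3: d²=73 > ρ²=46 → inactive
F = F_att + ΣF_rep = (3.1071,-4.4143)
p' = p + 1/10·F = (6.3107,4.5586)

Fx=3.1071 Fy=-4.4143 x'=6.3107 y'=4.5586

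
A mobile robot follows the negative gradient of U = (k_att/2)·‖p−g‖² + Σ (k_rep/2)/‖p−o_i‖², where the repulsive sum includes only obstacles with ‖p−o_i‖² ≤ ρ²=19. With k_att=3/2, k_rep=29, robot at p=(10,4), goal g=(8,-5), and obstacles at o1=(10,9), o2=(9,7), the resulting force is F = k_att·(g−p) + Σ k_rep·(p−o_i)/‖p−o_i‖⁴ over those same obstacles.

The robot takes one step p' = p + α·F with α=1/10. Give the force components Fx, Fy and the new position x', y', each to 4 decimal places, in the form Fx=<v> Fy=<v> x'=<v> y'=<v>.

F_att = 3/2·(g−p) = 3/2·(-2,-9) = (-3.0000,-13.5000)
o1: d²=25 > ρ²=19 → inactive
o2: d²=10 ≤ ρ²=19; F_rep = 29·(1,-3)/10² = (0.2900,-0.8700)
F = F_att + ΣF_rep = (-2.7100,-14.3700)
p' = p + 1/10·F = (9.7290,2.5630)

Fx=-2.7100 Fy=-14.3700 x'=9.7290 y'=2.5630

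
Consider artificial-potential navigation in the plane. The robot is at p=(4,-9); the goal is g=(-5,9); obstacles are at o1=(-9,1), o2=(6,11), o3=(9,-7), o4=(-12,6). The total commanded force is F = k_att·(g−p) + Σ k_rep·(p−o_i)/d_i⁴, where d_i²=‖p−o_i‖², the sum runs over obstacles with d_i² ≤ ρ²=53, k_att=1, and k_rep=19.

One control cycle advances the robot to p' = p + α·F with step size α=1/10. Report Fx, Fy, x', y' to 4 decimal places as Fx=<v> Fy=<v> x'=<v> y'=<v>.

F_att = 1·(g−p) = 1·(-9,18) = (-9.0000,18.0000)
o1: d²=269 > ρ²=53 → inactive
o2: d²=404 > ρ²=53 → inactive
o3: d²=29 ≤ ρ²=53; F_rep = 19·(-5,-2)/29² = (-0.1130,-0.0452)
o4: d²=481 > ρ²=53 → inactive
F = F_att + ΣF_rep = (-9.1130,17.9548)
p' = p + 1/10·F = (3.0887,-7.2045)

Fx=-9.1130 Fy=17.9548 x'=3.0887 y'=-7.2045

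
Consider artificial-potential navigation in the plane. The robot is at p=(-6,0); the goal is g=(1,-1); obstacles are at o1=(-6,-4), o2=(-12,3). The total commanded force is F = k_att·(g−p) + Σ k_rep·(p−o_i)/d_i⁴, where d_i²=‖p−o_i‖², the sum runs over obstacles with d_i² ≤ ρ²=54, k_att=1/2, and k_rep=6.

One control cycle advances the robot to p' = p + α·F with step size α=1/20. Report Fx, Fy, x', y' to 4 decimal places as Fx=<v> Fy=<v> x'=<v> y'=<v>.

F_att = 1/2·(g−p) = 1/2·(7,-1) = (3.5000,-0.5000)
o1: d²=16 ≤ ρ²=54; F_rep = 6·(0,4)/16² = (0.0000,0.0938)
o2: d²=45 ≤ ρ²=54; F_rep = 6·(6,-3)/45² = (0.0178,-0.0089)
F = F_att + ΣF_rep = (3.5178,-0.4151)
p' = p + 1/20·F = (-5.8241,-0.0208)

Fx=3.5178 Fy=-0.4151 x'=-5.8241 y'=-0.0208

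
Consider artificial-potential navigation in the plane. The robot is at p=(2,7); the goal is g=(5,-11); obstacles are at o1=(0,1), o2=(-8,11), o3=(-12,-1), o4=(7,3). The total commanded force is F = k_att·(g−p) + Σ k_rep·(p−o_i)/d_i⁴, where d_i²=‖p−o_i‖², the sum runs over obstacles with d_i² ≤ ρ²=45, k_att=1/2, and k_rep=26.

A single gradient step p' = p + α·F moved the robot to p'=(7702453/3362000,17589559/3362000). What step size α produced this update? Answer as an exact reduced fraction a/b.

F_att = 1/2·(g−p) = 1/2·(3,-18) = (1.5000,-9.0000)
o1: d²=40 ≤ ρ²=45; F_rep = 26·(2,6)/40² = (0.0325,0.0975)
o2: d²=116 > ρ²=45 → inactive
o3: d²=260 > ρ²=45 → inactive
o4: d²=41 ≤ ρ²=45; F_rep = 26·(-5,4)/41² = (-0.0773,0.0619)
F = F_att + ΣF_rep = (1.4552,-8.8406)
Δp = p'−p = (0.2910,-1.7681); α = Δx/Fx = (978453/3362000) / (978453/672400) = 1/5
check: Δy/Fy = (-5944441/3362000) / (-5944441/672400) = 1/5 ✓

α = 1/5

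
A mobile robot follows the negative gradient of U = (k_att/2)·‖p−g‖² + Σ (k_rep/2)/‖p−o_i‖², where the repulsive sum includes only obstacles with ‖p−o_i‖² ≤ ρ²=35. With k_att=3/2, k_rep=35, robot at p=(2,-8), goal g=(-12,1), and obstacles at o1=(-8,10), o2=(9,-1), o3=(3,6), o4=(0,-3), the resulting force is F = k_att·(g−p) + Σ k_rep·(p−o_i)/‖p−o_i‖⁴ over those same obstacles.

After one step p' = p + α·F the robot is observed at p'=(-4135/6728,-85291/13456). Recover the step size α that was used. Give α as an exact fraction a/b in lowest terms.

F_att = 3/2·(g−p) = 3/2·(-14,9) = (-21.0000,13.5000)
o1: d²=424 > ρ²=35 → inactive
o2: d²=98 > ρ²=35 → inactive
o3: d²=197 > ρ²=35 → inactive
o4: d²=29 ≤ ρ²=35; F_rep = 35·(2,-5)/29² = (0.0832,-0.2081)
F = F_att + ΣF_rep = (-20.9168,13.2919)
Δp = p'−p = (-2.6146,1.6615); α = Δx/Fx = (-17591/6728) / (-17591/841) = 1/8
check: Δy/Fy = (22357/13456) / (22357/1682) = 1/8 ✓

α = 1/8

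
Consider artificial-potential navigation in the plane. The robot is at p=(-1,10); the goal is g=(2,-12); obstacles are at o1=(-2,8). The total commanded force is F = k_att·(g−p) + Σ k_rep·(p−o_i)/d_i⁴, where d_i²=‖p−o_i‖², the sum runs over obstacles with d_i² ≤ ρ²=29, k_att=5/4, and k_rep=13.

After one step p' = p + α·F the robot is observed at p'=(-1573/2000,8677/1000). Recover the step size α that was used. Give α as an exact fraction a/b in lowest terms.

α = 1/20

F_att = 5/4·(g−p) = 5/4·(3,-22) = (3.7500,-27.5000)
o1: d²=5 ≤ ρ²=29; F_rep = 13·(1,2)/5² = (0.5200,1.0400)
F = F_att + ΣF_rep = (4.2700,-26.4600)
Δp = p'−p = (0.2135,-1.3230); α = Δx/Fx = (427/2000) / (427/100) = 1/20
check: Δy/Fy = (-1323/1000) / (-1323/50) = 1/20 ✓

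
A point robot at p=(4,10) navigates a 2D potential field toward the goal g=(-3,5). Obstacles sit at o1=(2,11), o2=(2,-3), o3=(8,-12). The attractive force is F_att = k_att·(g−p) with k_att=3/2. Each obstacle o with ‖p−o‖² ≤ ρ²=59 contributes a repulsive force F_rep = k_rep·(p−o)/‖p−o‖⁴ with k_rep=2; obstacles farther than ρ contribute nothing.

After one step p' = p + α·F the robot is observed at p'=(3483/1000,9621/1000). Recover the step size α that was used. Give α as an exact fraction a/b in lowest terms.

α = 1/20

F_att = 3/2·(g−p) = 3/2·(-7,-5) = (-10.5000,-7.5000)
o1: d²=5 ≤ ρ²=59; F_rep = 2·(2,-1)/5² = (0.1600,-0.0800)
o2: d²=173 > ρ²=59 → inactive
o3: d²=500 > ρ²=59 → inactive
F = F_att + ΣF_rep = (-10.3400,-7.5800)
Δp = p'−p = (-0.5170,-0.3790); α = Δx/Fx = (-517/1000) / (-517/50) = 1/20
check: Δy/Fy = (-379/1000) / (-379/50) = 1/20 ✓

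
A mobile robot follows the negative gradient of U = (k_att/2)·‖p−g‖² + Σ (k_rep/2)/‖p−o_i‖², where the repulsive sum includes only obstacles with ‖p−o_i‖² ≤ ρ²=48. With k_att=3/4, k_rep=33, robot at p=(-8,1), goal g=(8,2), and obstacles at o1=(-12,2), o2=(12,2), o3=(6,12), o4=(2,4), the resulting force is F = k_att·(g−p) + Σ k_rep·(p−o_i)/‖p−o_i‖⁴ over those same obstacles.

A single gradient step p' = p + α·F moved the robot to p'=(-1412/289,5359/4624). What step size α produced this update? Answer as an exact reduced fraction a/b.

α = 1/4

F_att = 3/4·(g−p) = 3/4·(16,1) = (12.0000,0.7500)
o1: d²=17 ≤ ρ²=48; F_rep = 33·(4,-1)/17² = (0.4567,-0.1142)
o2: d²=401 > ρ²=48 → inactive
o3: d²=317 > ρ²=48 → inactive
o4: d²=109 > ρ²=48 → inactive
F = F_att + ΣF_rep = (12.4567,0.6358)
Δp = p'−p = (3.1142,0.1590); α = Δx/Fx = (900/289) / (3600/289) = 1/4
check: Δy/Fy = (735/4624) / (735/1156) = 1/4 ✓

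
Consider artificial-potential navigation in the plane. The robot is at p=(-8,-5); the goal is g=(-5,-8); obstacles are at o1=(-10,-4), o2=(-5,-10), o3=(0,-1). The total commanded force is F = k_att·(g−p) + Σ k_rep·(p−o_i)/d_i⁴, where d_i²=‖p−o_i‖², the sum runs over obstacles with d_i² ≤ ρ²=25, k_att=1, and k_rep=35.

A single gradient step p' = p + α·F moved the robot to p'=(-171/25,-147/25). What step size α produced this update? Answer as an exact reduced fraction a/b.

α = 1/5

F_att = 1·(g−p) = 1·(3,-3) = (3.0000,-3.0000)
o1: d²=5 ≤ ρ²=25; F_rep = 35·(2,-1)/5² = (2.8000,-1.4000)
o2: d²=34 > ρ²=25 → inactive
o3: d²=80 > ρ²=25 → inactive
F = F_att + ΣF_rep = (5.8000,-4.4000)
Δp = p'−p = (1.1600,-0.8800); α = Δx/Fx = (29/25) / (29/5) = 1/5
check: Δy/Fy = (-22/25) / (-22/5) = 1/5 ✓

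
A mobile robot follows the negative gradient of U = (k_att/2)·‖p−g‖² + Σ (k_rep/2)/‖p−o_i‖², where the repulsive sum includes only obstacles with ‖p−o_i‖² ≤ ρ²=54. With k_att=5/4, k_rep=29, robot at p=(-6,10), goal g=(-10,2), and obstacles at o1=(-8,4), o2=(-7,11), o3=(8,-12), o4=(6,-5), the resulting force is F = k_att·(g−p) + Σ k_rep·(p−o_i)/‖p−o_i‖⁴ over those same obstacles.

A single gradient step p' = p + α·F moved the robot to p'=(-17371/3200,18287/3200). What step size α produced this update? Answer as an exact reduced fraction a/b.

α = 1/4

F_att = 5/4·(g−p) = 5/4·(-4,-8) = (-5.0000,-10.0000)
o1: d²=40 ≤ ρ²=54; F_rep = 29·(2,6)/40² = (0.0362,0.1087)
o2: d²=2 ≤ ρ²=54; F_rep = 29·(1,-1)/2² = (7.2500,-7.2500)
o3: d²=680 > ρ²=54 → inactive
o4: d²=369 > ρ²=54 → inactive
F = F_att + ΣF_rep = (2.2862,-17.1412)
Δp = p'−p = (0.5716,-4.2853); α = Δx/Fx = (1829/3200) / (1829/800) = 1/4
check: Δy/Fy = (-13713/3200) / (-13713/800) = 1/4 ✓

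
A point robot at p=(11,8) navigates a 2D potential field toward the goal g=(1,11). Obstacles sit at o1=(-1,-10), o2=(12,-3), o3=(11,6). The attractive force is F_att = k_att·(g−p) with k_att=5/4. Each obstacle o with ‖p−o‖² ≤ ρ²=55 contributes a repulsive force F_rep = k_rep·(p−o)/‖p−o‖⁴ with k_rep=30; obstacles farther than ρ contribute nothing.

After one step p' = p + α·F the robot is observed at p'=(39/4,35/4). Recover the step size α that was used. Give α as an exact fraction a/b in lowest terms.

α = 1/10

F_att = 5/4·(g−p) = 5/4·(-10,3) = (-12.5000,3.7500)
o1: d²=468 > ρ²=55 → inactive
o2: d²=122 > ρ²=55 → inactive
o3: d²=4 ≤ ρ²=55; F_rep = 30·(0,2)/4² = (0.0000,3.7500)
F = F_att + ΣF_rep = (-12.5000,7.5000)
Δp = p'−p = (-1.2500,0.7500); α = Δx/Fx = (-5/4) / (-25/2) = 1/10
check: Δy/Fy = (3/4) / (15/2) = 1/10 ✓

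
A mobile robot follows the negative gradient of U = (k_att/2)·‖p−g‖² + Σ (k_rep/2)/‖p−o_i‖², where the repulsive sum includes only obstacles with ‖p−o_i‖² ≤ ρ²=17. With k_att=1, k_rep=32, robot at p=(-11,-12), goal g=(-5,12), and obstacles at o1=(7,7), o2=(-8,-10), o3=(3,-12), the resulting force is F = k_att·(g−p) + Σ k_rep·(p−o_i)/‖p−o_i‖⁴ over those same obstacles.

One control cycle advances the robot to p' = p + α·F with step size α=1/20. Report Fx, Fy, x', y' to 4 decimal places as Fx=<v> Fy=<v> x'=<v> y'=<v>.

Fx=5.4320 Fy=23.6213 x'=-10.7284 y'=-10.8189

F_att = 1·(g−p) = 1·(6,24) = (6.0000,24.0000)
o1: d²=685 > ρ²=17 → inactive
o2: d²=13 ≤ ρ²=17; F_rep = 32·(-3,-2)/13² = (-0.5680,-0.3787)
o3: d²=196 > ρ²=17 → inactive
F = F_att + ΣF_rep = (5.4320,23.6213)
p' = p + 1/20·F = (-10.7284,-10.8189)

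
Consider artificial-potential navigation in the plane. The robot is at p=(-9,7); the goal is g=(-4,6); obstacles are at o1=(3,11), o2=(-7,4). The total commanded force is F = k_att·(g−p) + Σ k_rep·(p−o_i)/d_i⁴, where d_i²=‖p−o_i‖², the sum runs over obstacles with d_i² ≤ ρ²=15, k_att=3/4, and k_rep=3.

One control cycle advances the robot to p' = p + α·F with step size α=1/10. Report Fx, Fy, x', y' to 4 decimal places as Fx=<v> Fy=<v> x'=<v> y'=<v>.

F_att = 3/4·(g−p) = 3/4·(5,-1) = (3.7500,-0.7500)
o1: d²=160 > ρ²=15 → inactive
o2: d²=13 ≤ ρ²=15; F_rep = 3·(-2,3)/13² = (-0.0355,0.0533)
F = F_att + ΣF_rep = (3.7145,-0.6967)
p' = p + 1/10·F = (-8.6286,6.9303)

Fx=3.7145 Fy=-0.6967 x'=-8.6286 y'=6.9303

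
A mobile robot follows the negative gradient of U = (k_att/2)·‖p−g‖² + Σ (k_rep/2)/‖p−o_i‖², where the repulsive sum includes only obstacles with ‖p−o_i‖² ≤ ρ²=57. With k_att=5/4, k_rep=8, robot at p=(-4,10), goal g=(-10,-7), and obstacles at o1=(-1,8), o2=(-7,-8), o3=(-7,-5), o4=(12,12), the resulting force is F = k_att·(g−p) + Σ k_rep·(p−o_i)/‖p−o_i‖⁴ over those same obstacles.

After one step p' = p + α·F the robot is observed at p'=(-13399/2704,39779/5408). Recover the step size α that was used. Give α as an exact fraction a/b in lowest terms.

α = 1/8

F_att = 5/4·(g−p) = 5/4·(-6,-17) = (-7.5000,-21.2500)
o1: d²=13 ≤ ρ²=57; F_rep = 8·(-3,2)/13² = (-0.1420,0.0947)
o2: d²=333 > ρ²=57 → inactive
o3: d²=234 > ρ²=57 → inactive
o4: d²=260 > ρ²=57 → inactive
F = F_att + ΣF_rep = (-7.6420,-21.1553)
Δp = p'−p = (-0.9553,-2.6444); α = Δx/Fx = (-2583/2704) / (-2583/338) = 1/8
check: Δy/Fy = (-14301/5408) / (-14301/676) = 1/8 ✓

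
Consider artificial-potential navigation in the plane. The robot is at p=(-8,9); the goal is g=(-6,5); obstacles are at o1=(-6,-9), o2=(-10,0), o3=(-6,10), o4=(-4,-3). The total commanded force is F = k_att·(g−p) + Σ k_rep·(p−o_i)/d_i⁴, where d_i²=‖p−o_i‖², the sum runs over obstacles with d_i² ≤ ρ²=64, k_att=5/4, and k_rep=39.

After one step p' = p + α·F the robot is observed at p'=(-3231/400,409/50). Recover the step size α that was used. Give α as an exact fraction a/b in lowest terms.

F_att = 5/4·(g−p) = 5/4·(2,-4) = (2.5000,-5.0000)
o1: d²=328 > ρ²=64 → inactive
o2: d²=85 > ρ²=64 → inactive
o3: d²=5 ≤ ρ²=64; F_rep = 39·(-2,-1)/5² = (-3.1200,-1.5600)
o4: d²=160 > ρ²=64 → inactive
F = F_att + ΣF_rep = (-0.6200,-6.5600)
Δp = p'−p = (-0.0775,-0.8200); α = Δx/Fx = (-31/400) / (-31/50) = 1/8
check: Δy/Fy = (-41/50) / (-164/25) = 1/8 ✓

α = 1/8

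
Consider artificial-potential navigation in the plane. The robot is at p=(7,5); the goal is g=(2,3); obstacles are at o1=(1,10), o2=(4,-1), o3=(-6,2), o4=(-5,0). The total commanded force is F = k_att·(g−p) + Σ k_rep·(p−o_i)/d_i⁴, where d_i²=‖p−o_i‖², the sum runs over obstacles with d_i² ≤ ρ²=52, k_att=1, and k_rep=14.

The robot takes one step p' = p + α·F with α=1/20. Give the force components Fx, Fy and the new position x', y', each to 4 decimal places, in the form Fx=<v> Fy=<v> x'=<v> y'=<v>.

Fx=-4.9793 Fy=-1.9585 x'=6.7510 y'=4.9021

F_att = 1·(g−p) = 1·(-5,-2) = (-5.0000,-2.0000)
o1: d²=61 > ρ²=52 → inactive
o2: d²=45 ≤ ρ²=52; F_rep = 14·(3,6)/45² = (0.0207,0.0415)
o3: d²=178 > ρ²=52 → inactive
o4: d²=169 > ρ²=52 → inactive
F = F_att + ΣF_rep = (-4.9793,-1.9585)
p' = p + 1/20·F = (6.7510,4.9021)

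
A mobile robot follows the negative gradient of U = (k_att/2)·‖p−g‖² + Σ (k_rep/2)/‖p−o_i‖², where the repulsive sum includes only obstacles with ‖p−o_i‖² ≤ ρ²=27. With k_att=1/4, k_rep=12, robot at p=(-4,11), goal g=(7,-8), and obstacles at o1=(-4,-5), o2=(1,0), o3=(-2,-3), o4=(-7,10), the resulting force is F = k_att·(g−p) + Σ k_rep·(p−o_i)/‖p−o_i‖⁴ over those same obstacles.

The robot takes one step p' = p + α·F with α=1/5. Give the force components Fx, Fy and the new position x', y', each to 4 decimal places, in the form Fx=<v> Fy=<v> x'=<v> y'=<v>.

Fx=3.1100 Fy=-4.6300 x'=-3.3780 y'=10.0740

F_att = 1/4·(g−p) = 1/4·(11,-19) = (2.7500,-4.7500)
o1: d²=256 > ρ²=27 → inactive
o2: d²=146 > ρ²=27 → inactive
o3: d²=200 > ρ²=27 → inactive
o4: d²=10 ≤ ρ²=27; F_rep = 12·(3,1)/10² = (0.3600,0.1200)
F = F_att + ΣF_rep = (3.1100,-4.6300)
p' = p + 1/5·F = (-3.3780,10.0740)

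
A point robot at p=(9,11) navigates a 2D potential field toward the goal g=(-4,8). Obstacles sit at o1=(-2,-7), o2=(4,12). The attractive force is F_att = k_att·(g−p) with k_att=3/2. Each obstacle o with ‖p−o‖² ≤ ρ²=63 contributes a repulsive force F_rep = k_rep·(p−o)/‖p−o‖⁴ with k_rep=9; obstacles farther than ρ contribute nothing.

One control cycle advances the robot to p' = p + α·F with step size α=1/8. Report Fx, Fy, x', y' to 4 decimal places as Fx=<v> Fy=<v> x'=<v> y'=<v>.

F_att = 3/2·(g−p) = 3/2·(-13,-3) = (-19.5000,-4.5000)
o1: d²=445 > ρ²=63 → inactive
o2: d²=26 ≤ ρ²=63; F_rep = 9·(5,-1)/26² = (0.0666,-0.0133)
F = F_att + ΣF_rep = (-19.4334,-4.5133)
p' = p + 1/8·F = (6.5708,10.4358)

Fx=-19.4334 Fy=-4.5133 x'=6.5708 y'=10.4358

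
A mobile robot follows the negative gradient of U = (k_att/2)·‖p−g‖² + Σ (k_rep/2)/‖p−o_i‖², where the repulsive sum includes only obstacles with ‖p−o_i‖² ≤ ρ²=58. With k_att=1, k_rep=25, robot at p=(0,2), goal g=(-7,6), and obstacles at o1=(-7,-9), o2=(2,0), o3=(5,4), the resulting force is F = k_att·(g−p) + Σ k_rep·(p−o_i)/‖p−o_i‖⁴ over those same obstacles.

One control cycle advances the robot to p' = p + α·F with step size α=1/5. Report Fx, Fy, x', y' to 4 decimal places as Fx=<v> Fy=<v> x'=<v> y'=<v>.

F_att = 1·(g−p) = 1·(-7,4) = (-7.0000,4.0000)
o1: d²=170 > ρ²=58 → inactive
o2: d²=8 ≤ ρ²=58; F_rep = 25·(-2,2)/8² = (-0.7812,0.7812)
o3: d²=29 ≤ ρ²=58; F_rep = 25·(-5,-2)/29² = (-0.1486,-0.0595)
F = F_att + ΣF_rep = (-7.9299,4.7218)
p' = p + 1/5·F = (-1.5860,2.9444)

Fx=-7.9299 Fy=4.7218 x'=-1.5860 y'=2.9444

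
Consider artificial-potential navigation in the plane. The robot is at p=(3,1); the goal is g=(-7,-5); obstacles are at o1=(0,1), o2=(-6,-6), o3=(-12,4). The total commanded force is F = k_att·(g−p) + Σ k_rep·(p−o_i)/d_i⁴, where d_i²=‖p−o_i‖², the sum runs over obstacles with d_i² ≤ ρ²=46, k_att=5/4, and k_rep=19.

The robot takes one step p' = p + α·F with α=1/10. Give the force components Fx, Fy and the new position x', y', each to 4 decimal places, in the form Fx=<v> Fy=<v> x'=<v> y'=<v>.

Fx=-11.7963 Fy=-7.5000 x'=1.8204 y'=0.2500

F_att = 5/4·(g−p) = 5/4·(-10,-6) = (-12.5000,-7.5000)
o1: d²=9 ≤ ρ²=46; F_rep = 19·(3,0)/9² = (0.7037,0.0000)
o2: d²=130 > ρ²=46 → inactive
o3: d²=234 > ρ²=46 → inactive
F = F_att + ΣF_rep = (-11.7963,-7.5000)
p' = p + 1/10·F = (1.8204,0.2500)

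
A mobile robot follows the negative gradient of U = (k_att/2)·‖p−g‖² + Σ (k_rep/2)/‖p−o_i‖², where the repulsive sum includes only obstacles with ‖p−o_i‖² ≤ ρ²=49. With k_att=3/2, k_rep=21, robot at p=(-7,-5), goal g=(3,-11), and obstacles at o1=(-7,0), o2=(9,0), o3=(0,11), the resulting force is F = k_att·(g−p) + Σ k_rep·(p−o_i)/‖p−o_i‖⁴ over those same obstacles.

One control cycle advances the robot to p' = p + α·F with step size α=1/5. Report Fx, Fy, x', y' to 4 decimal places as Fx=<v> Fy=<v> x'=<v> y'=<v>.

F_att = 3/2·(g−p) = 3/2·(10,-6) = (15.0000,-9.0000)
o1: d²=25 ≤ ρ²=49; F_rep = 21·(0,-5)/25² = (0.0000,-0.1680)
o2: d²=281 > ρ²=49 → inactive
o3: d²=305 > ρ²=49 → inactive
F = F_att + ΣF_rep = (15.0000,-9.1680)
p' = p + 1/5·F = (-4.0000,-6.8336)

Fx=15.0000 Fy=-9.1680 x'=-4.0000 y'=-6.8336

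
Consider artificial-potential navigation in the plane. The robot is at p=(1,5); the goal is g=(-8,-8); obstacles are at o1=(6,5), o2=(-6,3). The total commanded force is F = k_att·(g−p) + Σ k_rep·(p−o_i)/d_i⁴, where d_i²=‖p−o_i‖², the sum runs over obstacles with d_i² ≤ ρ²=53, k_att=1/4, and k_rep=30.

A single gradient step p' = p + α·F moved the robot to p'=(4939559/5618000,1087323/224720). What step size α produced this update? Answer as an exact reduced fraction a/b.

F_att = 1/4·(g−p) = 1/4·(-9,-13) = (-2.2500,-3.2500)
o1: d²=25 ≤ ρ²=53; F_rep = 30·(-5,0)/25² = (-0.2400,0.0000)
o2: d²=53 ≤ ρ²=53; F_rep = 30·(7,2)/53² = (0.0748,0.0214)
F = F_att + ΣF_rep = (-2.4152,-3.2286)
Δp = p'−p = (-0.1208,-0.1614); α = Δx/Fx = (-678441/5618000) / (-678441/280900) = 1/20
check: Δy/Fy = (-36277/224720) / (-36277/11236) = 1/20 ✓

α = 1/20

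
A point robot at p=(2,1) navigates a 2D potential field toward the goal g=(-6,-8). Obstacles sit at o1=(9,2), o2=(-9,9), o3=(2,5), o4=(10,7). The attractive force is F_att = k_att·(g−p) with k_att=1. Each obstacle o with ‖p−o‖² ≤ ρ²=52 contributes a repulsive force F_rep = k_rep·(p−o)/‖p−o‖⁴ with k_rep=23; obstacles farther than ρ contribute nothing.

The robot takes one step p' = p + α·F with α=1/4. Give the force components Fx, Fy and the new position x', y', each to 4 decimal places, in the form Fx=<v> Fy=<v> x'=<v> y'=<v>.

F_att = 1·(g−p) = 1·(-8,-9) = (-8.0000,-9.0000)
o1: d²=50 ≤ ρ²=52; F_rep = 23·(-7,-1)/50² = (-0.0644,-0.0092)
o2: d²=185 > ρ²=52 → inactive
o3: d²=16 ≤ ρ²=52; F_rep = 23·(0,-4)/16² = (0.0000,-0.3594)
o4: d²=100 > ρ²=52 → inactive
F = F_att + ΣF_rep = (-8.0644,-9.3686)
p' = p + 1/4·F = (-0.0161,-1.3421)

Fx=-8.0644 Fy=-9.3686 x'=-0.0161 y'=-1.3421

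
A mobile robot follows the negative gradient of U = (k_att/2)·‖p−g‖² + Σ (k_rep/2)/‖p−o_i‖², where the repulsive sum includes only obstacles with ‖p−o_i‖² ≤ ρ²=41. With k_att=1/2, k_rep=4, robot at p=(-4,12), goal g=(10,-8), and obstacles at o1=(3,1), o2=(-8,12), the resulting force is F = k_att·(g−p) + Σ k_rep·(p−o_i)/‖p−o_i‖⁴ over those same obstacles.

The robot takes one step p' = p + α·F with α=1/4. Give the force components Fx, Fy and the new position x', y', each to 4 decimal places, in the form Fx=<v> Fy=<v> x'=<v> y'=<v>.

F_att = 1/2·(g−p) = 1/2·(14,-20) = (7.0000,-10.0000)
o1: d²=170 > ρ²=41 → inactive
o2: d²=16 ≤ ρ²=41; F_rep = 4·(4,0)/16² = (0.0625,0.0000)
F = F_att + ΣF_rep = (7.0625,-10.0000)
p' = p + 1/4·F = (-2.2344,9.5000)

Fx=7.0625 Fy=-10.0000 x'=-2.2344 y'=9.5000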